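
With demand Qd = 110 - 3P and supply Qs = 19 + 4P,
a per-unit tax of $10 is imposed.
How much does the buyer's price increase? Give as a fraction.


With a per-unit tax, the buyer's price increase depends on relative slopes.
Supply slope: d = 4, Demand slope: b = 3
Buyer's price increase = d * tax / (b + d)
= 4 * 10 / (3 + 4)
= 40 / 7 = 40/7

40/7


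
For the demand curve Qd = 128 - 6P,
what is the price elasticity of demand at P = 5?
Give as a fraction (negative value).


dQ/dP = -6
At P = 5: Q = 128 - 6*5 = 98
E = (dQ/dP)(P/Q) = (-6)(5/98) = -15/49

-15/49


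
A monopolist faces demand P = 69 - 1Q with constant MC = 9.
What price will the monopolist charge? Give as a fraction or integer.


MR = 69 - 2Q
Set MR = MC: 69 - 2Q = 9
Q* = 30
Substitute into demand:
P* = 69 - 1*30 = 39

39


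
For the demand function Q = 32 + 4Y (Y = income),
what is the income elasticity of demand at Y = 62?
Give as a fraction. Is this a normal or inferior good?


dQ/dY = 4
At Y = 62: Q = 32 + 4*62 = 280
Ey = (dQ/dY)(Y/Q) = 4 * 62 / 280 = 31/35
Since Ey > 0, this is a normal good.

31/35 (normal good)


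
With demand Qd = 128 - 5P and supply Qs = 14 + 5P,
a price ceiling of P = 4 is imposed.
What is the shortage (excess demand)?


At P = 4:
Qd = 128 - 5*4 = 108
Qs = 14 + 5*4 = 34
Shortage = Qd - Qs = 108 - 34 = 74

74


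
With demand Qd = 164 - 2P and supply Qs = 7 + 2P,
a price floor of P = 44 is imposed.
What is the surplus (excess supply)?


At P = 44:
Qd = 164 - 2*44 = 76
Qs = 7 + 2*44 = 95
Surplus = Qs - Qd = 95 - 76 = 19

19


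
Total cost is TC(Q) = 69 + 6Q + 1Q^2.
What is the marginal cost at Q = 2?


MC = dTC/dQ = 6 + 2*1*Q
At Q = 2:
MC = 6 + 2*2
MC = 6 + 4 = 10

10


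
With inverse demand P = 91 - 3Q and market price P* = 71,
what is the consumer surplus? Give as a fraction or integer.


Maximum willingness to pay (at Q=0): P_max = 91
Quantity demanded at P* = 71:
Q* = (91 - 71)/3 = 20/3
CS = (1/2) * Q* * (P_max - P*)
CS = (1/2) * 20/3 * (91 - 71)
CS = (1/2) * 20/3 * 20 = 200/3

200/3


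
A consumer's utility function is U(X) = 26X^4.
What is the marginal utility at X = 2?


MU = dU/dX = 26*4*X^(4-1)
MU = 104*X^3
At X = 2:
MU = 104 * 2^3
MU = 104 * 8 = 832

832


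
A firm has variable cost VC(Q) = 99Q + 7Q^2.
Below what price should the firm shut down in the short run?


AVC(Q) = VC(Q)/Q = 99 + 7Q
AVC is increasing in Q, so minimum AVC is at Q -> 0+.
Min AVC = 99
The firm should shut down if P < 99.

99


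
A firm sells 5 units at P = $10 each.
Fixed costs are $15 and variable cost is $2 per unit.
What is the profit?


Total Revenue = P * Q = 10 * 5 = $50
Total Cost = FC + VC*Q = 15 + 2*5 = $25
Profit = TR - TC = 50 - 25 = $25

$25


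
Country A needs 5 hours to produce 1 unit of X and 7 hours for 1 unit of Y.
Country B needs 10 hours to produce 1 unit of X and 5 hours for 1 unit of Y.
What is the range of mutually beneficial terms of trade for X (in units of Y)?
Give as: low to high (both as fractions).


Opportunity cost of X for Country A = hours_X / hours_Y = 5/7 = 5/7 units of Y
Opportunity cost of X for Country B = hours_X / hours_Y = 10/5 = 2 units of Y
Terms of trade must be between the two opportunity costs.
Range: 5/7 to 2

5/7 to 2


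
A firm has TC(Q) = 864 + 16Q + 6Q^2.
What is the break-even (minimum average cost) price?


AC(Q) = 864/Q + 16 + 6Q
To minimize: dAC/dQ = -864/Q^2 + 6 = 0
Q^2 = 864/6 = 144
Q* = 12
Min AC = 864/12 + 16 + 6*12
Min AC = 72 + 16 + 72 = 160

160


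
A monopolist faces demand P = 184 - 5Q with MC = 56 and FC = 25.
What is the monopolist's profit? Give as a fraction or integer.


MR = MC: 184 - 10Q = 56
Q* = 64/5
P* = 184 - 5*64/5 = 120
Profit = (P* - MC)*Q* - FC
= (120 - 56)*64/5 - 25
= 64*64/5 - 25
= 4096/5 - 25 = 3971/5

3971/5


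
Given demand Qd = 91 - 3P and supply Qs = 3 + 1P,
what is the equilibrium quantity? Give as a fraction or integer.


First find equilibrium price:
91 - 3P = 3 + 1P
P* = 88/4 = 22
Then substitute into demand:
Q* = 91 - 3 * 22 = 25

25


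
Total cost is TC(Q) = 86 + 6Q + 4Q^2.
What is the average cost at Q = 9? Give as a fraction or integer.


TC(9) = 86 + 6*9 + 4*9^2
TC(9) = 86 + 54 + 324 = 464
AC = TC/Q = 464/9 = 464/9

464/9


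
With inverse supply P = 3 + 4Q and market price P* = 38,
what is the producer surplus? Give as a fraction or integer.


Minimum supply price (at Q=0): P_min = 3
Quantity supplied at P* = 38:
Q* = (38 - 3)/4 = 35/4
PS = (1/2) * Q* * (P* - P_min)
PS = (1/2) * 35/4 * (38 - 3)
PS = (1/2) * 35/4 * 35 = 1225/8

1225/8


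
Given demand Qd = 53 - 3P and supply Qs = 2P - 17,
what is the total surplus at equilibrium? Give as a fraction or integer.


Find equilibrium: 53 - 3P = 2P - 17
53 + 17 = 5P
P* = 70/5 = 14
Q* = 2*14 - 17 = 11
Inverse demand: P = 53/3 - Q/3, so P_max = 53/3
Inverse supply: P = 17/2 + Q/2, so P_min = 17/2
CS = (1/2) * 11 * (53/3 - 14) = 121/6
PS = (1/2) * 11 * (14 - 17/2) = 121/4
TS = CS + PS = 121/6 + 121/4 = 605/12

605/12


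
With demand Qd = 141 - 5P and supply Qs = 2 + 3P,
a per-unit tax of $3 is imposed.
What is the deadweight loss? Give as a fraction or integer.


Pre-tax equilibrium quantity: Q* = 433/8
Post-tax equilibrium quantity: Q_tax = 97/2
Reduction in quantity: Q* - Q_tax = 45/8
DWL = (1/2) * tax * (Q* - Q_tax)
DWL = (1/2) * 3 * 45/8 = 135/16

135/16


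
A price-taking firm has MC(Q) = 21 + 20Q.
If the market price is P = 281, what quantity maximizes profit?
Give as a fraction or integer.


In perfect competition, profit is maximized where P = MC.
281 = 21 + 20Q
260 = 20Q
Q* = 260/20 = 13

13


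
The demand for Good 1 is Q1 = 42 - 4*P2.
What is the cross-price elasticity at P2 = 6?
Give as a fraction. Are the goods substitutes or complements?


dQ1/dP2 = -4
At P2 = 6: Q1 = 42 - 4*6 = 18
Exy = (dQ1/dP2)(P2/Q1) = -4 * 6 / 18 = -4/3
Since Exy < 0, the goods are complements.

-4/3 (complements)


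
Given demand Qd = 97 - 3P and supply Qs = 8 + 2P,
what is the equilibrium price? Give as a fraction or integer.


At equilibrium, Qd = Qs.
97 - 3P = 8 + 2P
97 - 8 = 3P + 2P
89 = 5P
P* = 89/5 = 89/5

89/5


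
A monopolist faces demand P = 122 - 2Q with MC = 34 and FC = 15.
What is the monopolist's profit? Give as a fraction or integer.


MR = MC: 122 - 4Q = 34
Q* = 22
P* = 122 - 2*22 = 78
Profit = (P* - MC)*Q* - FC
= (78 - 34)*22 - 15
= 44*22 - 15
= 968 - 15 = 953

953


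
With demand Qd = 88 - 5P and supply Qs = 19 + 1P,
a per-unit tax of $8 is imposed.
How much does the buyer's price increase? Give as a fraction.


With a per-unit tax, the buyer's price increase depends on relative slopes.
Supply slope: d = 1, Demand slope: b = 5
Buyer's price increase = d * tax / (b + d)
= 1 * 8 / (5 + 1)
= 8 / 6 = 4/3

4/3


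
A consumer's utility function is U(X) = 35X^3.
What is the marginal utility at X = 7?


MU = dU/dX = 35*3*X^(3-1)
MU = 105*X^2
At X = 7:
MU = 105 * 7^2
MU = 105 * 49 = 5145

5145


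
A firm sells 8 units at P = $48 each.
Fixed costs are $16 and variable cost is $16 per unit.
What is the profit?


Total Revenue = P * Q = 48 * 8 = $384
Total Cost = FC + VC*Q = 16 + 16*8 = $144
Profit = TR - TC = 384 - 144 = $240

$240


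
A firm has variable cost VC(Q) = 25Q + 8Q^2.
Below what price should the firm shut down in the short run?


AVC(Q) = VC(Q)/Q = 25 + 8Q
AVC is increasing in Q, so minimum AVC is at Q -> 0+.
Min AVC = 25
The firm should shut down if P < 25.

25


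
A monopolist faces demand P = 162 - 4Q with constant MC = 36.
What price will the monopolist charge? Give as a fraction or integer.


MR = 162 - 8Q
Set MR = MC: 162 - 8Q = 36
Q* = 63/4
Substitute into demand:
P* = 162 - 4*63/4 = 99

99


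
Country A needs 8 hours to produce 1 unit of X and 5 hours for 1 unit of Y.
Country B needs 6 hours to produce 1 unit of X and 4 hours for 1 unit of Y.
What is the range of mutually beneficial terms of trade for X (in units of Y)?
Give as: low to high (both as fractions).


Opportunity cost of X for Country A = hours_X / hours_Y = 8/5 = 8/5 units of Y
Opportunity cost of X for Country B = hours_X / hours_Y = 6/4 = 3/2 units of Y
Terms of trade must be between the two opportunity costs.
Range: 3/2 to 8/5

3/2 to 8/5


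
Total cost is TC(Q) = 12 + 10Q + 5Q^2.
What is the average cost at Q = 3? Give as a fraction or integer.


TC(3) = 12 + 10*3 + 5*3^2
TC(3) = 12 + 30 + 45 = 87
AC = TC/Q = 87/3 = 29

29


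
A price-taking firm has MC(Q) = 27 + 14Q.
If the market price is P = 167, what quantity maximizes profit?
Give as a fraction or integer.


In perfect competition, profit is maximized where P = MC.
167 = 27 + 14Q
140 = 14Q
Q* = 140/14 = 10

10


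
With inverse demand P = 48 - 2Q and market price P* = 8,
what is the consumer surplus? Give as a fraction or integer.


Maximum willingness to pay (at Q=0): P_max = 48
Quantity demanded at P* = 8:
Q* = (48 - 8)/2 = 20
CS = (1/2) * Q* * (P_max - P*)
CS = (1/2) * 20 * (48 - 8)
CS = (1/2) * 20 * 40 = 400

400


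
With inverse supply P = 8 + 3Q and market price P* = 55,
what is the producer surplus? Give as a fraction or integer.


Minimum supply price (at Q=0): P_min = 8
Quantity supplied at P* = 55:
Q* = (55 - 8)/3 = 47/3
PS = (1/2) * Q* * (P* - P_min)
PS = (1/2) * 47/3 * (55 - 8)
PS = (1/2) * 47/3 * 47 = 2209/6

2209/6


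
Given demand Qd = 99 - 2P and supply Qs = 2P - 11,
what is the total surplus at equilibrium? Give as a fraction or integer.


Find equilibrium: 99 - 2P = 2P - 11
99 + 11 = 4P
P* = 110/4 = 55/2
Q* = 2*55/2 - 11 = 44
Inverse demand: P = 99/2 - Q/2, so P_max = 99/2
Inverse supply: P = 11/2 + Q/2, so P_min = 11/2
CS = (1/2) * 44 * (99/2 - 55/2) = 484
PS = (1/2) * 44 * (55/2 - 11/2) = 484
TS = CS + PS = 484 + 484 = 968

968


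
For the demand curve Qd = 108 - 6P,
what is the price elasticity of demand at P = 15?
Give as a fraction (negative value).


dQ/dP = -6
At P = 15: Q = 108 - 6*15 = 18
E = (dQ/dP)(P/Q) = (-6)(15/18) = -5

-5


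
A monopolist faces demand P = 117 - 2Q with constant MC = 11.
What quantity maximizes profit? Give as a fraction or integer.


TR = P*Q = (117 - 2Q)Q = 117Q - 2Q^2
MR = dTR/dQ = 117 - 4Q
Set MR = MC:
117 - 4Q = 11
106 = 4Q
Q* = 106/4 = 53/2

53/2


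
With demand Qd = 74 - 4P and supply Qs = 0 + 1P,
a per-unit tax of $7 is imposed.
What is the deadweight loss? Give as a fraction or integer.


Pre-tax equilibrium quantity: Q* = 74/5
Post-tax equilibrium quantity: Q_tax = 46/5
Reduction in quantity: Q* - Q_tax = 28/5
DWL = (1/2) * tax * (Q* - Q_tax)
DWL = (1/2) * 7 * 28/5 = 98/5

98/5


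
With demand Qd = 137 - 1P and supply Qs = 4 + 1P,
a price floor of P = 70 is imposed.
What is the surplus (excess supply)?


At P = 70:
Qd = 137 - 1*70 = 67
Qs = 4 + 1*70 = 74
Surplus = Qs - Qd = 74 - 67 = 7

7


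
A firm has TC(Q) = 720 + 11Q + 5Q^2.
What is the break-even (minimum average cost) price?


AC(Q) = 720/Q + 11 + 5Q
To minimize: dAC/dQ = -720/Q^2 + 5 = 0
Q^2 = 720/5 = 144
Q* = 12
Min AC = 720/12 + 11 + 5*12
Min AC = 60 + 11 + 60 = 131

131


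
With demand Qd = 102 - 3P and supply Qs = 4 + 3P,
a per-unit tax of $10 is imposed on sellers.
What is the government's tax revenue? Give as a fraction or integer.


With tax on sellers, new supply: Qs' = 4 + 3(P - 10)
= 3P - 26
New equilibrium quantity:
Q_new = 38
Tax revenue = tax * Q_new = 10 * 38 = 380

380


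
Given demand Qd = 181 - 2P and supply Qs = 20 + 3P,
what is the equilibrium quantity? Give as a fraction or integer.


First find equilibrium price:
181 - 2P = 20 + 3P
P* = 161/5 = 161/5
Then substitute into demand:
Q* = 181 - 2 * 161/5 = 583/5

583/5


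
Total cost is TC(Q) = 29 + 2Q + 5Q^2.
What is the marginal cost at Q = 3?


MC = dTC/dQ = 2 + 2*5*Q
At Q = 3:
MC = 2 + 10*3
MC = 2 + 30 = 32

32


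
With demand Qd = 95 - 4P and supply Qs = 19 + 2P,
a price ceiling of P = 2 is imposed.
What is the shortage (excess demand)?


At P = 2:
Qd = 95 - 4*2 = 87
Qs = 19 + 2*2 = 23
Shortage = Qd - Qs = 87 - 23 = 64

64


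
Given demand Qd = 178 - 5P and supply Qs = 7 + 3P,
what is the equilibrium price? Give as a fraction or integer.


At equilibrium, Qd = Qs.
178 - 5P = 7 + 3P
178 - 7 = 5P + 3P
171 = 8P
P* = 171/8 = 171/8

171/8


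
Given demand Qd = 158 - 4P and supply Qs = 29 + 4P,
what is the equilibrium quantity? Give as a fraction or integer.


First find equilibrium price:
158 - 4P = 29 + 4P
P* = 129/8 = 129/8
Then substitute into demand:
Q* = 158 - 4 * 129/8 = 187/2

187/2


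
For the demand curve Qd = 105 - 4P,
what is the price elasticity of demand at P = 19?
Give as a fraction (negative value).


dQ/dP = -4
At P = 19: Q = 105 - 4*19 = 29
E = (dQ/dP)(P/Q) = (-4)(19/29) = -76/29

-76/29


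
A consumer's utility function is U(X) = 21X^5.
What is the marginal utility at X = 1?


MU = dU/dX = 21*5*X^(5-1)
MU = 105*X^4
At X = 1:
MU = 105 * 1^4
MU = 105 * 1 = 105

105


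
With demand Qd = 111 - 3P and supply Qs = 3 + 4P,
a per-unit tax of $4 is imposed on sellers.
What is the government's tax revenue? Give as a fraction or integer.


With tax on sellers, new supply: Qs' = 3 + 4(P - 4)
= 4P - 13
New equilibrium quantity:
Q_new = 405/7
Tax revenue = tax * Q_new = 4 * 405/7 = 1620/7

1620/7


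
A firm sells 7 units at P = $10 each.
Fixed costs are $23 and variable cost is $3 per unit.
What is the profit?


Total Revenue = P * Q = 10 * 7 = $70
Total Cost = FC + VC*Q = 23 + 3*7 = $44
Profit = TR - TC = 70 - 44 = $26

$26


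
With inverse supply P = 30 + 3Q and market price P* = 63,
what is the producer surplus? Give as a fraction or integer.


Minimum supply price (at Q=0): P_min = 30
Quantity supplied at P* = 63:
Q* = (63 - 30)/3 = 11
PS = (1/2) * Q* * (P* - P_min)
PS = (1/2) * 11 * (63 - 30)
PS = (1/2) * 11 * 33 = 363/2

363/2


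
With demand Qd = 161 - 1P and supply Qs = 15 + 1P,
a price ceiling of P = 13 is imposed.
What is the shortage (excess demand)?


At P = 13:
Qd = 161 - 1*13 = 148
Qs = 15 + 1*13 = 28
Shortage = Qd - Qs = 148 - 28 = 120

120


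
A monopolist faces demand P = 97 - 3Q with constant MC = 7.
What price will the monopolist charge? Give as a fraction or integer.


MR = 97 - 6Q
Set MR = MC: 97 - 6Q = 7
Q* = 15
Substitute into demand:
P* = 97 - 3*15 = 52

52


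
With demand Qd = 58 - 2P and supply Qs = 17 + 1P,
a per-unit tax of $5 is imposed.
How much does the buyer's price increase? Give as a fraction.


With a per-unit tax, the buyer's price increase depends on relative slopes.
Supply slope: d = 1, Demand slope: b = 2
Buyer's price increase = d * tax / (b + d)
= 1 * 5 / (2 + 1)
= 5 / 3 = 5/3

5/3


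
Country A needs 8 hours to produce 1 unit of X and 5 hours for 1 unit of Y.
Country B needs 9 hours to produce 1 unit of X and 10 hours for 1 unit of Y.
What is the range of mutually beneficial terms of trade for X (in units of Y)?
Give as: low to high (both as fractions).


Opportunity cost of X for Country A = hours_X / hours_Y = 8/5 = 8/5 units of Y
Opportunity cost of X for Country B = hours_X / hours_Y = 9/10 = 9/10 units of Y
Terms of trade must be between the two opportunity costs.
Range: 9/10 to 8/5

9/10 to 8/5


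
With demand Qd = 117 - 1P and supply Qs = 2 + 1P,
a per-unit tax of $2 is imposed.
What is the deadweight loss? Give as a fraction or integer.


Pre-tax equilibrium quantity: Q* = 119/2
Post-tax equilibrium quantity: Q_tax = 117/2
Reduction in quantity: Q* - Q_tax = 1
DWL = (1/2) * tax * (Q* - Q_tax)
DWL = (1/2) * 2 * 1 = 1

1


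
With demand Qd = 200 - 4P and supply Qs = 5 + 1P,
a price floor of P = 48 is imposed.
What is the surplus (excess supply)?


At P = 48:
Qd = 200 - 4*48 = 8
Qs = 5 + 1*48 = 53
Surplus = Qs - Qd = 53 - 8 = 45

45


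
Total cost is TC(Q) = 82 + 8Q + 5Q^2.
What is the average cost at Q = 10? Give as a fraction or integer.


TC(10) = 82 + 8*10 + 5*10^2
TC(10) = 82 + 80 + 500 = 662
AC = TC/Q = 662/10 = 331/5

331/5


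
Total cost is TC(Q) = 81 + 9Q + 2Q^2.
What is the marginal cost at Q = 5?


MC = dTC/dQ = 9 + 2*2*Q
At Q = 5:
MC = 9 + 4*5
MC = 9 + 20 = 29

29


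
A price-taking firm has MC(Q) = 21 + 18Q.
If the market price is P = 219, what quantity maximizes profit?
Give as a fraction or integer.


In perfect competition, profit is maximized where P = MC.
219 = 21 + 18Q
198 = 18Q
Q* = 198/18 = 11

11


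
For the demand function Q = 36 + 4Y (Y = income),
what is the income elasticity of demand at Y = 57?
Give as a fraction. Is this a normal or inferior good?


dQ/dY = 4
At Y = 57: Q = 36 + 4*57 = 264
Ey = (dQ/dY)(Y/Q) = 4 * 57 / 264 = 19/22
Since Ey > 0, this is a normal good.

19/22 (normal good)


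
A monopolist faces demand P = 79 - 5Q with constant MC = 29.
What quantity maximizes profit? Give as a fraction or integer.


TR = P*Q = (79 - 5Q)Q = 79Q - 5Q^2
MR = dTR/dQ = 79 - 10Q
Set MR = MC:
79 - 10Q = 29
50 = 10Q
Q* = 50/10 = 5

5


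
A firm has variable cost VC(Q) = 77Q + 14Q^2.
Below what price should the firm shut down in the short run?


AVC(Q) = VC(Q)/Q = 77 + 14Q
AVC is increasing in Q, so minimum AVC is at Q -> 0+.
Min AVC = 77
The firm should shut down if P < 77.

77


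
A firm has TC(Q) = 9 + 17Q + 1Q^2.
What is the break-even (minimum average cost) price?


AC(Q) = 9/Q + 17 + 1Q
To minimize: dAC/dQ = -9/Q^2 + 1 = 0
Q^2 = 9/1 = 9
Q* = 3
Min AC = 9/3 + 17 + 1*3
Min AC = 3 + 17 + 3 = 23

23


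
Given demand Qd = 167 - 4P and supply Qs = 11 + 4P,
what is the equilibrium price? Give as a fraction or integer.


At equilibrium, Qd = Qs.
167 - 4P = 11 + 4P
167 - 11 = 4P + 4P
156 = 8P
P* = 156/8 = 39/2

39/2


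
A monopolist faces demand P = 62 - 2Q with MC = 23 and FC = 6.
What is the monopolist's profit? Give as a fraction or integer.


MR = MC: 62 - 4Q = 23
Q* = 39/4
P* = 62 - 2*39/4 = 85/2
Profit = (P* - MC)*Q* - FC
= (85/2 - 23)*39/4 - 6
= 39/2*39/4 - 6
= 1521/8 - 6 = 1473/8

1473/8


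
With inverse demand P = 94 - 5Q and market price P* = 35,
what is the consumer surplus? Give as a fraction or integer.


Maximum willingness to pay (at Q=0): P_max = 94
Quantity demanded at P* = 35:
Q* = (94 - 35)/5 = 59/5
CS = (1/2) * Q* * (P_max - P*)
CS = (1/2) * 59/5 * (94 - 35)
CS = (1/2) * 59/5 * 59 = 3481/10

3481/10


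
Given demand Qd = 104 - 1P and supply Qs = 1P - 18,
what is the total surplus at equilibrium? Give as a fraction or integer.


Find equilibrium: 104 - 1P = 1P - 18
104 + 18 = 2P
P* = 122/2 = 61
Q* = 1*61 - 18 = 43
Inverse demand: P = 104 - Q/1, so P_max = 104
Inverse supply: P = 18 + Q/1, so P_min = 18
CS = (1/2) * 43 * (104 - 61) = 1849/2
PS = (1/2) * 43 * (61 - 18) = 1849/2
TS = CS + PS = 1849/2 + 1849/2 = 1849

1849


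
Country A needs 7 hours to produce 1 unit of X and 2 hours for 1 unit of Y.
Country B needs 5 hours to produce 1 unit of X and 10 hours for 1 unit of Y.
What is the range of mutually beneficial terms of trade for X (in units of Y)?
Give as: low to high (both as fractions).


Opportunity cost of X for Country A = hours_X / hours_Y = 7/2 = 7/2 units of Y
Opportunity cost of X for Country B = hours_X / hours_Y = 5/10 = 1/2 units of Y
Terms of trade must be between the two opportunity costs.
Range: 1/2 to 7/2

1/2 to 7/2


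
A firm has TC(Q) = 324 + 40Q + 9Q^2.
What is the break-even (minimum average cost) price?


AC(Q) = 324/Q + 40 + 9Q
To minimize: dAC/dQ = -324/Q^2 + 9 = 0
Q^2 = 324/9 = 36
Q* = 6
Min AC = 324/6 + 40 + 9*6
Min AC = 54 + 40 + 54 = 148

148


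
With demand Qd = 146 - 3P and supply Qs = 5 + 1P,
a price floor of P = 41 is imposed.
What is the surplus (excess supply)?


At P = 41:
Qd = 146 - 3*41 = 23
Qs = 5 + 1*41 = 46
Surplus = Qs - Qd = 46 - 23 = 23

23


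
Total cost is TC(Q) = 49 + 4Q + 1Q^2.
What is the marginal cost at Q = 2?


MC = dTC/dQ = 4 + 2*1*Q
At Q = 2:
MC = 4 + 2*2
MC = 4 + 4 = 8

8


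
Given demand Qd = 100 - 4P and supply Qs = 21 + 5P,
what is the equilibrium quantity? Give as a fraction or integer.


First find equilibrium price:
100 - 4P = 21 + 5P
P* = 79/9 = 79/9
Then substitute into demand:
Q* = 100 - 4 * 79/9 = 584/9

584/9


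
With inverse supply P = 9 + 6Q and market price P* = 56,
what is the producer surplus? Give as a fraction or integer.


Minimum supply price (at Q=0): P_min = 9
Quantity supplied at P* = 56:
Q* = (56 - 9)/6 = 47/6
PS = (1/2) * Q* * (P* - P_min)
PS = (1/2) * 47/6 * (56 - 9)
PS = (1/2) * 47/6 * 47 = 2209/12

2209/12


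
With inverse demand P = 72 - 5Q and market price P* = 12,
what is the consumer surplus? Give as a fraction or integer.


Maximum willingness to pay (at Q=0): P_max = 72
Quantity demanded at P* = 12:
Q* = (72 - 12)/5 = 12
CS = (1/2) * Q* * (P_max - P*)
CS = (1/2) * 12 * (72 - 12)
CS = (1/2) * 12 * 60 = 360

360


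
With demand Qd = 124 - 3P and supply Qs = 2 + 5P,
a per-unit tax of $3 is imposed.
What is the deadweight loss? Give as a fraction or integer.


Pre-tax equilibrium quantity: Q* = 313/4
Post-tax equilibrium quantity: Q_tax = 581/8
Reduction in quantity: Q* - Q_tax = 45/8
DWL = (1/2) * tax * (Q* - Q_tax)
DWL = (1/2) * 3 * 45/8 = 135/16

135/16


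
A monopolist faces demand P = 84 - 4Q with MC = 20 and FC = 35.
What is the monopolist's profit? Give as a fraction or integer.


MR = MC: 84 - 8Q = 20
Q* = 8
P* = 84 - 4*8 = 52
Profit = (P* - MC)*Q* - FC
= (52 - 20)*8 - 35
= 32*8 - 35
= 256 - 35 = 221

221


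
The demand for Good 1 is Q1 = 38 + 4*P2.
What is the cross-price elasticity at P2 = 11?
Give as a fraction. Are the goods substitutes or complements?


dQ1/dP2 = 4
At P2 = 11: Q1 = 38 + 4*11 = 82
Exy = (dQ1/dP2)(P2/Q1) = 4 * 11 / 82 = 22/41
Since Exy > 0, the goods are substitutes.

22/41 (substitutes)


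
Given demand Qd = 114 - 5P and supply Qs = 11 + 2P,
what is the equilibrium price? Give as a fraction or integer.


At equilibrium, Qd = Qs.
114 - 5P = 11 + 2P
114 - 11 = 5P + 2P
103 = 7P
P* = 103/7 = 103/7

103/7


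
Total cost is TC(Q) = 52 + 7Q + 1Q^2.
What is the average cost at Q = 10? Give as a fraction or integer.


TC(10) = 52 + 7*10 + 1*10^2
TC(10) = 52 + 70 + 100 = 222
AC = TC/Q = 222/10 = 111/5

111/5


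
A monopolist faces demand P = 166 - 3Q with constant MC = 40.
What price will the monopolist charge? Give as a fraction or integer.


MR = 166 - 6Q
Set MR = MC: 166 - 6Q = 40
Q* = 21
Substitute into demand:
P* = 166 - 3*21 = 103

103


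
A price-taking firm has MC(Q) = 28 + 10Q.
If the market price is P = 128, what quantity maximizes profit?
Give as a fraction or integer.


In perfect competition, profit is maximized where P = MC.
128 = 28 + 10Q
100 = 10Q
Q* = 100/10 = 10

10


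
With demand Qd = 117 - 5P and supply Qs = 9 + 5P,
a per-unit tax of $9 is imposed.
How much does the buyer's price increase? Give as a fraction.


With a per-unit tax, the buyer's price increase depends on relative slopes.
Supply slope: d = 5, Demand slope: b = 5
Buyer's price increase = d * tax / (b + d)
= 5 * 9 / (5 + 5)
= 45 / 10 = 9/2

9/2


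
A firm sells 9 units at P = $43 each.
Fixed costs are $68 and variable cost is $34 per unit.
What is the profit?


Total Revenue = P * Q = 43 * 9 = $387
Total Cost = FC + VC*Q = 68 + 34*9 = $374
Profit = TR - TC = 387 - 374 = $13

$13


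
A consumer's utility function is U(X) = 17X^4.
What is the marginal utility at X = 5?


MU = dU/dX = 17*4*X^(4-1)
MU = 68*X^3
At X = 5:
MU = 68 * 5^3
MU = 68 * 125 = 8500

8500


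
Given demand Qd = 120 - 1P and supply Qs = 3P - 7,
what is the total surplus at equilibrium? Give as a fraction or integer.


Find equilibrium: 120 - 1P = 3P - 7
120 + 7 = 4P
P* = 127/4 = 127/4
Q* = 3*127/4 - 7 = 353/4
Inverse demand: P = 120 - Q/1, so P_max = 120
Inverse supply: P = 7/3 + Q/3, so P_min = 7/3
CS = (1/2) * 353/4 * (120 - 127/4) = 124609/32
PS = (1/2) * 353/4 * (127/4 - 7/3) = 124609/96
TS = CS + PS = 124609/32 + 124609/96 = 124609/24

124609/24


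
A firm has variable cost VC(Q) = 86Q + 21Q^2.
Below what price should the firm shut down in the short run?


AVC(Q) = VC(Q)/Q = 86 + 21Q
AVC is increasing in Q, so minimum AVC is at Q -> 0+.
Min AVC = 86
The firm should shut down if P < 86.

86


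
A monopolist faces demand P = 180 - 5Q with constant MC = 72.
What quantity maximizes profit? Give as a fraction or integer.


TR = P*Q = (180 - 5Q)Q = 180Q - 5Q^2
MR = dTR/dQ = 180 - 10Q
Set MR = MC:
180 - 10Q = 72
108 = 10Q
Q* = 108/10 = 54/5

54/5


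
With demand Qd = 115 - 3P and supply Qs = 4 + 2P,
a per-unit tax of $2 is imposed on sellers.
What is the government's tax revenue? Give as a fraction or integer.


With tax on sellers, new supply: Qs' = 4 + 2(P - 2)
= 0 + 2P
New equilibrium quantity:
Q_new = 46
Tax revenue = tax * Q_new = 2 * 46 = 92

92


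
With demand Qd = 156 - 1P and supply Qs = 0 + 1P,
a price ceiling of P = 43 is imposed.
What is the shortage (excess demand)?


At P = 43:
Qd = 156 - 1*43 = 113
Qs = 0 + 1*43 = 43
Shortage = Qd - Qs = 113 - 43 = 70

70


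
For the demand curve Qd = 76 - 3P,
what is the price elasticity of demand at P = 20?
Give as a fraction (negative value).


dQ/dP = -3
At P = 20: Q = 76 - 3*20 = 16
E = (dQ/dP)(P/Q) = (-3)(20/16) = -15/4

-15/4


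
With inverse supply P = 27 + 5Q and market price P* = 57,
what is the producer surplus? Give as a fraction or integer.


Minimum supply price (at Q=0): P_min = 27
Quantity supplied at P* = 57:
Q* = (57 - 27)/5 = 6
PS = (1/2) * Q* * (P* - P_min)
PS = (1/2) * 6 * (57 - 27)
PS = (1/2) * 6 * 30 = 90

90


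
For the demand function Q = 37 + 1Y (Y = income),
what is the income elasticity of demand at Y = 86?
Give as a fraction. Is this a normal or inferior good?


dQ/dY = 1
At Y = 86: Q = 37 + 1*86 = 123
Ey = (dQ/dY)(Y/Q) = 1 * 86 / 123 = 86/123
Since Ey > 0, this is a normal good.

86/123 (normal good)


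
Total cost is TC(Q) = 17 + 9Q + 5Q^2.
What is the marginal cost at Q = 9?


MC = dTC/dQ = 9 + 2*5*Q
At Q = 9:
MC = 9 + 10*9
MC = 9 + 90 = 99

99


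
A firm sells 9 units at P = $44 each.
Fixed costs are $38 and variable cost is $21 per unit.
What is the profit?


Total Revenue = P * Q = 44 * 9 = $396
Total Cost = FC + VC*Q = 38 + 21*9 = $227
Profit = TR - TC = 396 - 227 = $169

$169


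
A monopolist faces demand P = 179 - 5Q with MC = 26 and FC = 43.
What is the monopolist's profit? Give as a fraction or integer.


MR = MC: 179 - 10Q = 26
Q* = 153/10
P* = 179 - 5*153/10 = 205/2
Profit = (P* - MC)*Q* - FC
= (205/2 - 26)*153/10 - 43
= 153/2*153/10 - 43
= 23409/20 - 43 = 22549/20

22549/20


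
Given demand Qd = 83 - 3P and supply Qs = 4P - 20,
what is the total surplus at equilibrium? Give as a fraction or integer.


Find equilibrium: 83 - 3P = 4P - 20
83 + 20 = 7P
P* = 103/7 = 103/7
Q* = 4*103/7 - 20 = 272/7
Inverse demand: P = 83/3 - Q/3, so P_max = 83/3
Inverse supply: P = 5 + Q/4, so P_min = 5
CS = (1/2) * 272/7 * (83/3 - 103/7) = 36992/147
PS = (1/2) * 272/7 * (103/7 - 5) = 9248/49
TS = CS + PS = 36992/147 + 9248/49 = 9248/21

9248/21


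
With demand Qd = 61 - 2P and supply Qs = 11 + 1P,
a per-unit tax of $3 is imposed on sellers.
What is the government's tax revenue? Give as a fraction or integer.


With tax on sellers, new supply: Qs' = 11 + 1(P - 3)
= 8 + 1P
New equilibrium quantity:
Q_new = 77/3
Tax revenue = tax * Q_new = 3 * 77/3 = 77

77


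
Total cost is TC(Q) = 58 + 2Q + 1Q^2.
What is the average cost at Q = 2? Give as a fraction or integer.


TC(2) = 58 + 2*2 + 1*2^2
TC(2) = 58 + 4 + 4 = 66
AC = TC/Q = 66/2 = 33

33


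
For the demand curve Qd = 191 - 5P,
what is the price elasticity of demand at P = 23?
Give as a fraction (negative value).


dQ/dP = -5
At P = 23: Q = 191 - 5*23 = 76
E = (dQ/dP)(P/Q) = (-5)(23/76) = -115/76

-115/76


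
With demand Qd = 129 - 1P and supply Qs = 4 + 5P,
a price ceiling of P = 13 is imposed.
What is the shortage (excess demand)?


At P = 13:
Qd = 129 - 1*13 = 116
Qs = 4 + 5*13 = 69
Shortage = Qd - Qs = 116 - 69 = 47

47


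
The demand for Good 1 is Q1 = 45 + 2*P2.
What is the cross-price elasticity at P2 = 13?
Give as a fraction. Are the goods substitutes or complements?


dQ1/dP2 = 2
At P2 = 13: Q1 = 45 + 2*13 = 71
Exy = (dQ1/dP2)(P2/Q1) = 2 * 13 / 71 = 26/71
Since Exy > 0, the goods are substitutes.

26/71 (substitutes)


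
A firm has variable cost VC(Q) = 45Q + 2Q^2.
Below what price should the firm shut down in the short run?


AVC(Q) = VC(Q)/Q = 45 + 2Q
AVC is increasing in Q, so minimum AVC is at Q -> 0+.
Min AVC = 45
The firm should shut down if P < 45.

45


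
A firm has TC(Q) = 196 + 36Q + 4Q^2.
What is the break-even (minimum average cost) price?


AC(Q) = 196/Q + 36 + 4Q
To minimize: dAC/dQ = -196/Q^2 + 4 = 0
Q^2 = 196/4 = 49
Q* = 7
Min AC = 196/7 + 36 + 4*7
Min AC = 28 + 36 + 28 = 92

92


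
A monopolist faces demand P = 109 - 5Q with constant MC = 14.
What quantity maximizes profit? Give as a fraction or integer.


TR = P*Q = (109 - 5Q)Q = 109Q - 5Q^2
MR = dTR/dQ = 109 - 10Q
Set MR = MC:
109 - 10Q = 14
95 = 10Q
Q* = 95/10 = 19/2

19/2


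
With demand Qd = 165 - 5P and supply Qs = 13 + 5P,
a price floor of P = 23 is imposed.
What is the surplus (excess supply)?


At P = 23:
Qd = 165 - 5*23 = 50
Qs = 13 + 5*23 = 128
Surplus = Qs - Qd = 128 - 50 = 78

78


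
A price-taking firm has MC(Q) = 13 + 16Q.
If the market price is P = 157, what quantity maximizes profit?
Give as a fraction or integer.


In perfect competition, profit is maximized where P = MC.
157 = 13 + 16Q
144 = 16Q
Q* = 144/16 = 9

9


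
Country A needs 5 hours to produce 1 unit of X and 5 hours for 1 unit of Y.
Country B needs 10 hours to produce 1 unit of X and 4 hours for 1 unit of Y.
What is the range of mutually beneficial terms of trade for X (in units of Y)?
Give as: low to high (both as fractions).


Opportunity cost of X for Country A = hours_X / hours_Y = 5/5 = 1 units of Y
Opportunity cost of X for Country B = hours_X / hours_Y = 10/4 = 5/2 units of Y
Terms of trade must be between the two opportunity costs.
Range: 1 to 5/2

1 to 5/2


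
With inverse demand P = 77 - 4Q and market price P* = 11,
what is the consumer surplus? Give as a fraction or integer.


Maximum willingness to pay (at Q=0): P_max = 77
Quantity demanded at P* = 11:
Q* = (77 - 11)/4 = 33/2
CS = (1/2) * Q* * (P_max - P*)
CS = (1/2) * 33/2 * (77 - 11)
CS = (1/2) * 33/2 * 66 = 1089/2

1089/2


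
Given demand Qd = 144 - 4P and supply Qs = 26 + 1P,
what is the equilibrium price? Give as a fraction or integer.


At equilibrium, Qd = Qs.
144 - 4P = 26 + 1P
144 - 26 = 4P + 1P
118 = 5P
P* = 118/5 = 118/5

118/5


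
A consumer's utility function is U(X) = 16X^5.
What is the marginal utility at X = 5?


MU = dU/dX = 16*5*X^(5-1)
MU = 80*X^4
At X = 5:
MU = 80 * 5^4
MU = 80 * 625 = 50000

50000


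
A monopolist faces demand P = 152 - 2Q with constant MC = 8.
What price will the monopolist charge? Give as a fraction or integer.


MR = 152 - 4Q
Set MR = MC: 152 - 4Q = 8
Q* = 36
Substitute into demand:
P* = 152 - 2*36 = 80

80


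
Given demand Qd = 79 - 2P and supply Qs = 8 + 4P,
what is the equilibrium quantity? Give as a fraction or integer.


First find equilibrium price:
79 - 2P = 8 + 4P
P* = 71/6 = 71/6
Then substitute into demand:
Q* = 79 - 2 * 71/6 = 166/3

166/3


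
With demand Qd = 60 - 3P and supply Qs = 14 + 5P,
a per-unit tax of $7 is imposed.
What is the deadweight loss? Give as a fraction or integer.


Pre-tax equilibrium quantity: Q* = 171/4
Post-tax equilibrium quantity: Q_tax = 237/8
Reduction in quantity: Q* - Q_tax = 105/8
DWL = (1/2) * tax * (Q* - Q_tax)
DWL = (1/2) * 7 * 105/8 = 735/16

735/16


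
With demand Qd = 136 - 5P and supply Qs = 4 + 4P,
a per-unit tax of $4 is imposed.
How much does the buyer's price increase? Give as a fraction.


With a per-unit tax, the buyer's price increase depends on relative slopes.
Supply slope: d = 4, Demand slope: b = 5
Buyer's price increase = d * tax / (b + d)
= 4 * 4 / (5 + 4)
= 16 / 9 = 16/9

16/9


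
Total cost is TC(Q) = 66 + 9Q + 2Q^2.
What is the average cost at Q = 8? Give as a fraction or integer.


TC(8) = 66 + 9*8 + 2*8^2
TC(8) = 66 + 72 + 128 = 266
AC = TC/Q = 266/8 = 133/4

133/4


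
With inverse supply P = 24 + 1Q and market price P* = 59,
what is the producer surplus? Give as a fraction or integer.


Minimum supply price (at Q=0): P_min = 24
Quantity supplied at P* = 59:
Q* = (59 - 24)/1 = 35
PS = (1/2) * Q* * (P* - P_min)
PS = (1/2) * 35 * (59 - 24)
PS = (1/2) * 35 * 35 = 1225/2

1225/2


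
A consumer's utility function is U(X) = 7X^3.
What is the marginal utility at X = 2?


MU = dU/dX = 7*3*X^(3-1)
MU = 21*X^2
At X = 2:
MU = 21 * 2^2
MU = 21 * 4 = 84

84


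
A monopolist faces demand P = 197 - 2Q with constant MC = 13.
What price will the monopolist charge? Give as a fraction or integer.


MR = 197 - 4Q
Set MR = MC: 197 - 4Q = 13
Q* = 46
Substitute into demand:
P* = 197 - 2*46 = 105

105


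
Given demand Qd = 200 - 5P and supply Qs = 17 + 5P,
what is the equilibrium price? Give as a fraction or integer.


At equilibrium, Qd = Qs.
200 - 5P = 17 + 5P
200 - 17 = 5P + 5P
183 = 10P
P* = 183/10 = 183/10

183/10


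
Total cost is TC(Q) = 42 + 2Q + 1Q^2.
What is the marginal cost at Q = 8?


MC = dTC/dQ = 2 + 2*1*Q
At Q = 8:
MC = 2 + 2*8
MC = 2 + 16 = 18

18


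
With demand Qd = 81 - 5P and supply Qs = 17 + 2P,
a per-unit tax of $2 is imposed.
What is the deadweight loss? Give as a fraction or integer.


Pre-tax equilibrium quantity: Q* = 247/7
Post-tax equilibrium quantity: Q_tax = 227/7
Reduction in quantity: Q* - Q_tax = 20/7
DWL = (1/2) * tax * (Q* - Q_tax)
DWL = (1/2) * 2 * 20/7 = 20/7

20/7


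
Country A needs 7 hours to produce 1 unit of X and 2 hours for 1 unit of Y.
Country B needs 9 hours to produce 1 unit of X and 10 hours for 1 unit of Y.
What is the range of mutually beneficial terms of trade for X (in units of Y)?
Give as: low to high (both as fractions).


Opportunity cost of X for Country A = hours_X / hours_Y = 7/2 = 7/2 units of Y
Opportunity cost of X for Country B = hours_X / hours_Y = 9/10 = 9/10 units of Y
Terms of trade must be between the two opportunity costs.
Range: 9/10 to 7/2

9/10 to 7/2


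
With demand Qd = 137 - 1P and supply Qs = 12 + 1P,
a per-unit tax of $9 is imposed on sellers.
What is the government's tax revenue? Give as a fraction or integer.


With tax on sellers, new supply: Qs' = 12 + 1(P - 9)
= 3 + 1P
New equilibrium quantity:
Q_new = 70
Tax revenue = tax * Q_new = 9 * 70 = 630

630


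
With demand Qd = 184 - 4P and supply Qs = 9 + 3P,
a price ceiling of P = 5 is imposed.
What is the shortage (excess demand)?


At P = 5:
Qd = 184 - 4*5 = 164
Qs = 9 + 3*5 = 24
Shortage = Qd - Qs = 164 - 24 = 140

140


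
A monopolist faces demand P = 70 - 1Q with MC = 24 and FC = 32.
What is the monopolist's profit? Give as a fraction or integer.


MR = MC: 70 - 2Q = 24
Q* = 23
P* = 70 - 1*23 = 47
Profit = (P* - MC)*Q* - FC
= (47 - 24)*23 - 32
= 23*23 - 32
= 529 - 32 = 497

497


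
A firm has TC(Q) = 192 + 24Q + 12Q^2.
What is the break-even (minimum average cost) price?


AC(Q) = 192/Q + 24 + 12Q
To minimize: dAC/dQ = -192/Q^2 + 12 = 0
Q^2 = 192/12 = 16
Q* = 4
Min AC = 192/4 + 24 + 12*4
Min AC = 48 + 24 + 48 = 120

120


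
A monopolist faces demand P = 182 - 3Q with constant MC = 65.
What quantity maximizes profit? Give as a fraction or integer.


TR = P*Q = (182 - 3Q)Q = 182Q - 3Q^2
MR = dTR/dQ = 182 - 6Q
Set MR = MC:
182 - 6Q = 65
117 = 6Q
Q* = 117/6 = 39/2

39/2


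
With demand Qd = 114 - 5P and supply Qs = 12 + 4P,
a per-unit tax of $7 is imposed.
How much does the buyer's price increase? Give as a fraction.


With a per-unit tax, the buyer's price increase depends on relative slopes.
Supply slope: d = 4, Demand slope: b = 5
Buyer's price increase = d * tax / (b + d)
= 4 * 7 / (5 + 4)
= 28 / 9 = 28/9

28/9


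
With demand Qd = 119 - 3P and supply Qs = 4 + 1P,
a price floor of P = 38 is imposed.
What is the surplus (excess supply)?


At P = 38:
Qd = 119 - 3*38 = 5
Qs = 4 + 1*38 = 42
Surplus = Qs - Qd = 42 - 5 = 37

37


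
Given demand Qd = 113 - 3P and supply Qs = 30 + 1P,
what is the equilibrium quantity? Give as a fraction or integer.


First find equilibrium price:
113 - 3P = 30 + 1P
P* = 83/4 = 83/4
Then substitute into demand:
Q* = 113 - 3 * 83/4 = 203/4

203/4


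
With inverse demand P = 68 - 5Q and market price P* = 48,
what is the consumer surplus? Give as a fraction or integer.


Maximum willingness to pay (at Q=0): P_max = 68
Quantity demanded at P* = 48:
Q* = (68 - 48)/5 = 4
CS = (1/2) * Q* * (P_max - P*)
CS = (1/2) * 4 * (68 - 48)
CS = (1/2) * 4 * 20 = 40

40


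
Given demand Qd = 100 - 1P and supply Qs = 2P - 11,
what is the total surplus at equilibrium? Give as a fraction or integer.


Find equilibrium: 100 - 1P = 2P - 11
100 + 11 = 3P
P* = 111/3 = 37
Q* = 2*37 - 11 = 63
Inverse demand: P = 100 - Q/1, so P_max = 100
Inverse supply: P = 11/2 + Q/2, so P_min = 11/2
CS = (1/2) * 63 * (100 - 37) = 3969/2
PS = (1/2) * 63 * (37 - 11/2) = 3969/4
TS = CS + PS = 3969/2 + 3969/4 = 11907/4

11907/4


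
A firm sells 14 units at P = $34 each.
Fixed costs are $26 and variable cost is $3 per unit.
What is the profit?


Total Revenue = P * Q = 34 * 14 = $476
Total Cost = FC + VC*Q = 26 + 3*14 = $68
Profit = TR - TC = 476 - 68 = $408

$408


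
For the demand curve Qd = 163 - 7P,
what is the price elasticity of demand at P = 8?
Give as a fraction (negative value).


dQ/dP = -7
At P = 8: Q = 163 - 7*8 = 107
E = (dQ/dP)(P/Q) = (-7)(8/107) = -56/107

-56/107


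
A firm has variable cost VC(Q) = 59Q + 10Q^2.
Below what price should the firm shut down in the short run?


AVC(Q) = VC(Q)/Q = 59 + 10Q
AVC is increasing in Q, so minimum AVC is at Q -> 0+.
Min AVC = 59
The firm should shut down if P < 59.

59


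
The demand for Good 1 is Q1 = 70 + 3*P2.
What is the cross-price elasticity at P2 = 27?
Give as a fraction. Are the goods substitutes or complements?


dQ1/dP2 = 3
At P2 = 27: Q1 = 70 + 3*27 = 151
Exy = (dQ1/dP2)(P2/Q1) = 3 * 27 / 151 = 81/151
Since Exy > 0, the goods are substitutes.

81/151 (substitutes)


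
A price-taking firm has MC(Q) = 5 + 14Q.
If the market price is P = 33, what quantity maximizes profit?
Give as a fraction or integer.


In perfect competition, profit is maximized where P = MC.
33 = 5 + 14Q
28 = 14Q
Q* = 28/14 = 2

2


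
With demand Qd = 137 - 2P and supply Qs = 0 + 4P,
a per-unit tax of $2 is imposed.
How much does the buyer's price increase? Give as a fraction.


With a per-unit tax, the buyer's price increase depends on relative slopes.
Supply slope: d = 4, Demand slope: b = 2
Buyer's price increase = d * tax / (b + d)
= 4 * 2 / (2 + 4)
= 8 / 6 = 4/3

4/3


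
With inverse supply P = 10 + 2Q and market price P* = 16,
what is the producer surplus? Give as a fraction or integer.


Minimum supply price (at Q=0): P_min = 10
Quantity supplied at P* = 16:
Q* = (16 - 10)/2 = 3
PS = (1/2) * Q* * (P* - P_min)
PS = (1/2) * 3 * (16 - 10)
PS = (1/2) * 3 * 6 = 9

9


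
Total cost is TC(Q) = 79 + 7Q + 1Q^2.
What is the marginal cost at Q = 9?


MC = dTC/dQ = 7 + 2*1*Q
At Q = 9:
MC = 7 + 2*9
MC = 7 + 18 = 25

25


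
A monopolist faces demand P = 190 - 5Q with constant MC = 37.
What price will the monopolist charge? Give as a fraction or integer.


MR = 190 - 10Q
Set MR = MC: 190 - 10Q = 37
Q* = 153/10
Substitute into demand:
P* = 190 - 5*153/10 = 227/2

227/2


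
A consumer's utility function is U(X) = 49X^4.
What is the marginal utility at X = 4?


MU = dU/dX = 49*4*X^(4-1)
MU = 196*X^3
At X = 4:
MU = 196 * 4^3
MU = 196 * 64 = 12544

12544


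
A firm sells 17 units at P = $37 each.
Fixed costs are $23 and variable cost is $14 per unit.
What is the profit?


Total Revenue = P * Q = 37 * 17 = $629
Total Cost = FC + VC*Q = 23 + 14*17 = $261
Profit = TR - TC = 629 - 261 = $368

$368
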